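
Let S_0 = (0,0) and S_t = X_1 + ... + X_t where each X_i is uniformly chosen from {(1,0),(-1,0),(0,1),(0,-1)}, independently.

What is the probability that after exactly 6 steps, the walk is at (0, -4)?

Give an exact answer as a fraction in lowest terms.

Answer: 9/1024

Derivation:
Let h be the number of horizontal steps (so 6-h are vertical). To end at (0,-4) need (h+0)/2 right-steps and ((6-h)-4)/2 up-steps.
Sum over h with 0 ≤ h ≤ 2, h ≡ 0 (mod 2), 6-h ≡ 0 (mod 2):
h=0: C(6,0)·C(0,0)·C(6,1) = 1·1·6 = 6
h=2: C(6,2)·C(2,1)·C(4,0) = 15·2·1 = 30
Total favorable: 36
Total paths: 4^6 = 4096
P = 36/4096 = 9/1024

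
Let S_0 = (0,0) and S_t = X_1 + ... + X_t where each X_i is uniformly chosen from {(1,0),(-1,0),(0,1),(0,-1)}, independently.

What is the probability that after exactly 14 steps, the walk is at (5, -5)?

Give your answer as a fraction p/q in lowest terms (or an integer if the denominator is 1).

Answer: 39039/33554432

Derivation:
Let h be the number of horizontal steps (so 14-h are vertical). To end at (5,-5) need (h+5)/2 right-steps and ((14-h)-5)/2 up-steps.
Sum over h with 5 ≤ h ≤ 9, h ≡ 1 (mod 2), 14-h ≡ 1 (mod 2):
h=5: C(14,5)·C(5,5)·C(9,2) = 2002·1·36 = 72072
h=7: C(14,7)·C(7,6)·C(7,1) = 3432·7·7 = 168168
h=9: C(14,9)·C(9,7)·C(5,0) = 2002·36·1 = 72072
Total favorable: 312312
Total paths: 4^14 = 268435456
P = 312312/268435456 = 39039/33554432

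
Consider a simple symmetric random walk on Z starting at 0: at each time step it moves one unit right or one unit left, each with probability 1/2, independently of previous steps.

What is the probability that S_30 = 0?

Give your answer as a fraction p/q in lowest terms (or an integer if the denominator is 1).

To return to 0 after 30 steps: need exactly 15 steps of +1 and 15 of -1.
Favorable paths: C(30,15) = 155117520
Total paths: 2^30 = 1073741824
P = 155117520/1073741824 = 9694845/67108864

Answer: 9694845/67108864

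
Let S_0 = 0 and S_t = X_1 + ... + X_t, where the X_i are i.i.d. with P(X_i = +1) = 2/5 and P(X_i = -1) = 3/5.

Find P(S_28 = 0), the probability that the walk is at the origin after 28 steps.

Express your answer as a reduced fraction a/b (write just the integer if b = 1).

Answer: 125748153014943744/1490116119384765625

Derivation:
To be at 0 after 28 steps: need exactly 14 steps of +1 and 14 of -1.
Number of such sequences: C(28,14) = 40116600
Each has probability (2/5)^14 · (3/5)^14 = 78364164096/37252902984619140625
P = 40116600 · 78364164096/37252902984619140625 = 125748153014943744/1490116119384765625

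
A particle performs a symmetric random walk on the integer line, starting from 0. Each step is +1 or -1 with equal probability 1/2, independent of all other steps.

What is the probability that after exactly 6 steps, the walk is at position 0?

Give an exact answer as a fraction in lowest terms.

Answer: 5/16

Derivation:
To return to 0 after 6 steps: need exactly 3 steps of +1 and 3 of -1.
Favorable paths: C(6,3) = 20
Total paths: 2^6 = 64
P = 20/64 = 5/16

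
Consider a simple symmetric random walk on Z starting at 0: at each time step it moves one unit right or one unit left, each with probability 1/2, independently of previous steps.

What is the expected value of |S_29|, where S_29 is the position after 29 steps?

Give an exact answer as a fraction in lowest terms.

S_29 takes values m ≡ 1 (mod 2) with |m| ≤ 29; P(S_29=m) = C(29,(29+m)/2)/2^29.
Total paths: 2^29 = 536870912
Distribution: P(S=-29)=1/536870912, P(S=-27)=29/536870912, P(S=-25)=406/536870912, P(S=-23)=3654/536870912, P(S=-21)=23751/536870912, P(S=-19)=118755/536870912, P(S=-17)=475020/536870912, P(S=-15)=1560780/536870912, P(S=-13)=4292145/536870912, P(S=-11)=10015005/536870912, P(S=-9)=20030010/536870912, P(S=-7)=34597290/536870912, P(S=-5)=51895935/536870912, P(S=-3)=67863915/536870912, P(S=-1)=77558760/536870912, P(S=1)=77558760/536870912, P(S=3)=67863915/536870912, P(S=5)=51895935/536870912, P(S=7)=34597290/536870912, P(S=9)=20030010/536870912, P(S=11)=10015005/536870912, P(S=13)=4292145/536870912, P(S=15)=1560780/536870912, P(S=17)=475020/536870912, P(S=19)=118755/536870912, P(S=21)=23751/536870912, P(S=23)=3654/536870912, P(S=25)=406/536870912, P(S=27)=29/536870912, P(S=29)=1/536870912
E[|S_29|] = Σ_m |m|·P(S_29=m) = 2326762800/536870912 = 145422675/33554432

Answer: 145422675/33554432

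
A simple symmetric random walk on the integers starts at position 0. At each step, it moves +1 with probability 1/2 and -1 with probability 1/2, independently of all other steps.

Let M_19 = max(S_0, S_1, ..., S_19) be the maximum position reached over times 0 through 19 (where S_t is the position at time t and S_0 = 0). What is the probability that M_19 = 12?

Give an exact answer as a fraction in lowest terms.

Let M_19 = max(S_0,...,S_19). Use the reflection principle: for j ≥ 1, #{paths with M_19 ≥ j} = #{S_19 ≥ j} + #{S_19 ≥ j+1}.
By reflection, #{M_19 ≥ 12} = #{S_19 ≥ 12} + #{S_19 ≥ 13} = 1160 + 1160 = 2320.
#{M_19 ≥ 13} = #{S_19 ≥ 13} + #{S_19 ≥ 14} = 1160 + 191 = 1351.
#{M_19 = 12} = 2320 - 1351 = 969.
P(M_19 = 12) = 969/524288 = 969/524288

Answer: 969/524288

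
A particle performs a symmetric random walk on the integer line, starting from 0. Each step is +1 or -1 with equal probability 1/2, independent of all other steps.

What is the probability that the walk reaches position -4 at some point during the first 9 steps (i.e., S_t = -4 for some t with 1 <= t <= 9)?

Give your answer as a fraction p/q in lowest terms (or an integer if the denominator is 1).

Count via complement. Let g(t,s) = #length-t paths at position s with S_1..S_t all ≠ -4.
g(t,s) = g(t-1,s-1) + g(t-1,s+1) for s ≠ -4; g(t,-4) = 0.
t=0: g(0,0)=1
t=1: g(1,-1)=1 g(1,1)=1
t=2: g(2,-2)=1 g(2,0)=2 g(2,2)=1
t=3: g(3,-3)=1 g(3,-1)=3 g(3,1)=3 g(3,3)=1
t=4: g(4,-2)=4 g(4,0)=6 g(4,2)=4 g(4,4)=1
t=5: g(5,-3)=4 g(5,-1)=10 g(5,1)=10 g(5,3)=5 g(5,5)=1
t=6: g(6,-2)=14 g(6,0)=20 g(6,2)=15 g(6,4)=6 g(6,6)=1
t=7: g(7,-3)=14 g(7,-1)=34 g(7,1)=35 g(7,3)=21 g(7,5)=7 g(7,7)=1
t=8: g(8,-2)=48 g(8,0)=69 g(8,2)=56 g(8,4)=28 g(8,6)=8 g(8,8)=1
t=9: g(9,-3)=48 g(9,-1)=117 g(9,1)=125 g(9,3)=84 g(9,5)=36 g(9,7)=9 g(9,9)=1
Paths never hitting -4: Σ_s g(9,s) = 420
Paths hitting -4: 2^9 - 420 = 92
P = 92/512 = 23/128

Answer: 23/128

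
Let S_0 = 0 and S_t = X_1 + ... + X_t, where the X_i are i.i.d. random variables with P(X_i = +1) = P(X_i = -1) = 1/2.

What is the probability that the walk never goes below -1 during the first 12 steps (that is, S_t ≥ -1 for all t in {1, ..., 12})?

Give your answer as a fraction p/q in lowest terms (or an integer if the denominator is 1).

Let f(t,s) = #length-t paths at position s with S_1..S_t all ≥ -1.
f(t,s) = f(t-1,s-1) + f(t-1,s+1) for s ≥ -1; f(t,s) = 0 for s < -1.
t=0: f(0,0)=1
t=1: f(1,-1)=1 f(1,1)=1
t=2: f(2,0)=2 f(2,2)=1
t=3: f(3,-1)=2 f(3,1)=3 f(3,3)=1
t=4: f(4,0)=5 f(4,2)=4 f(4,4)=1
t=5: f(5,-1)=5 f(5,1)=9 f(5,3)=5 f(5,5)=1
t=6: f(6,0)=14 f(6,2)=14 f(6,4)=6 f(6,6)=1
t=7: f(7,-1)=14 f(7,1)=28 f(7,3)=20 f(7,5)=7 f(7,7)=1
t=8: f(8,0)=42 f(8,2)=48 f(8,4)=27 f(8,6)=8 f(8,8)=1
t=9: f(9,-1)=42 f(9,1)=90 f(9,3)=75 f(9,5)=35 f(9,7)=9 f(9,9)=1
t=10: f(10,0)=132 f(10,2)=165 f(10,4)=110 f(10,6)=44 f(10,8)=10 f(10,10)=1
t=11: f(11,-1)=132 f(11,1)=297 f(11,3)=275 f(11,5)=154 f(11,7)=54 f(11,9)=11 f(11,11)=1
t=12: f(12,0)=429 f(12,2)=572 f(12,4)=429 f(12,6)=208 f(12,8)=65 f(12,10)=12 f(12,12)=1
Σ_s f(12,s) = 1716
P = 1716/4096 = 429/1024

Answer: 429/1024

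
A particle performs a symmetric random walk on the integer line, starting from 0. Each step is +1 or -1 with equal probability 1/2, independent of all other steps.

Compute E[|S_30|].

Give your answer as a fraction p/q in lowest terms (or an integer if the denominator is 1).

S_30 takes values m ≡ 0 (mod 2) with |m| ≤ 30; P(S_30=m) = C(30,(30+m)/2)/2^30.
Total paths: 2^30 = 1073741824
Distribution: P(S=-30)=1/1073741824, P(S=-28)=30/1073741824, P(S=-26)=435/1073741824, P(S=-24)=4060/1073741824, P(S=-22)=27405/1073741824, P(S=-20)=142506/1073741824, P(S=-18)=593775/1073741824, P(S=-16)=2035800/1073741824, P(S=-14)=5852925/1073741824, P(S=-12)=14307150/1073741824, P(S=-10)=30045015/1073741824, P(S=-8)=54627300/1073741824, P(S=-6)=86493225/1073741824, P(S=-4)=119759850/1073741824, P(S=-2)=145422675/1073741824, P(S=0)=155117520/1073741824, P(S=2)=145422675/1073741824, P(S=4)=119759850/1073741824, P(S=6)=86493225/1073741824, P(S=8)=54627300/1073741824, P(S=10)=30045015/1073741824, P(S=12)=14307150/1073741824, P(S=14)=5852925/1073741824, P(S=16)=2035800/1073741824, P(S=18)=593775/1073741824, P(S=20)=142506/1073741824, P(S=22)=27405/1073741824, P(S=24)=4060/1073741824, P(S=26)=435/1073741824, P(S=28)=30/1073741824, P(S=30)=1/1073741824
E[|S_30|] = Σ_m |m|·P(S_30=m) = 4653525600/1073741824 = 145422675/33554432

Answer: 145422675/33554432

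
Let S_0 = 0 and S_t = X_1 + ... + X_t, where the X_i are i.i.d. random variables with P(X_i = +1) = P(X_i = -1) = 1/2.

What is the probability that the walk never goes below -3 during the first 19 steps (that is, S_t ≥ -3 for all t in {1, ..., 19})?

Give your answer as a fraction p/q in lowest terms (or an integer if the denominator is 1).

Answer: 20995/32768

Derivation:
Let f(t,s) = #length-t paths at position s with S_1..S_t all ≥ -3.
f(t,s) = f(t-1,s-1) + f(t-1,s+1) for s ≥ -3; f(t,s) = 0 for s < -3.
t=0: f(0,0)=1
t=1: f(1,-1)=1 f(1,1)=1
t=2: f(2,-2)=1 f(2,0)=2 f(2,2)=1
t=3: f(3,-3)=1 f(3,-1)=3 f(3,1)=3 f(3,3)=1
t=4: f(4,-2)=4 f(4,0)=6 f(4,2)=4 f(4,4)=1
t=5: f(5,-3)=4 f(5,-1)=10 f(5,1)=10 f(5,3)=5 f(5,5)=1
t=6: f(6,-2)=14 f(6,0)=20 f(6,2)=15 f(6,4)=6 f(6,6)=1
t=7: f(7,-3)=14 f(7,-1)=34 f(7,1)=35 f(7,3)=21 f(7,5)=7 f(7,7)=1
t=8: f(8,-2)=48 f(8,0)=69 f(8,2)=56 f(8,4)=28 f(8,6)=8 f(8,8)=1
t=9: f(9,-3)=48 f(9,-1)=117 f(9,1)=125 f(9,3)=84 f(9,5)=36 f(9,7)=9 f(9,9)=1
t=10: f(10,-2)=165 f(10,0)=242 f(10,2)=209 f(10,4)=120 f(10,6)=45 f(10,8)=10 f(10,10)=1
t=11: f(11,-3)=165 f(11,-1)=407 f(11,1)=451 f(11,3)=329 f(11,5)=165 f(11,7)=55 f(11,9)=11 f(11,11)=1
t=12: f(12,-2)=572 f(12,0)=858 f(12,2)=780 f(12,4)=494 f(12,6)=220 f(12,8)=66 f(12,10)=12 f(12,12)=1
t=13: f(13,-3)=572 f(13,-1)=1430 f(13,1)=1638 f(13,3)=1274 f(13,5)=714 f(13,7)=286 f(13,9)=78 f(13,11)=13 f(13,13)=1
t=14: f(14,-2)=2002 f(14,0)=3068 f(14,2)=2912 f(14,4)=1988 f(14,6)=1000 f(14,8)=364 f(14,10)=91 f(14,12)=14 f(14,14)=1
t=15: f(15,-3)=2002 f(15,-1)=5070 f(15,1)=5980 f(15,3)=4900 f(15,5)=2988 f(15,7)=1364 f(15,9)=455 f(15,11)=105 f(15,13)=15 f(15,15)=1
t=16: f(16,-2)=7072 f(16,0)=11050 f(16,2)=10880 f(16,4)=7888 f(16,6)=4352 f(16,8)=1819 f(16,10)=560 f(16,12)=120 f(16,14)=16 f(16,16)=1
t=17: f(17,-3)=7072 f(17,-1)=18122 f(17,1)=21930 f(17,3)=18768 f(17,5)=12240 f(17,7)=6171 f(17,9)=2379 f(17,11)=680 f(17,13)=136 f(17,15)=17 f(17,17)=1
t=18: f(18,-2)=25194 f(18,0)=40052 f(18,2)=40698 f(18,4)=31008 f(18,6)=18411 f(18,8)=8550 f(18,10)=3059 f(18,12)=816 f(18,14)=153 f(18,16)=18 f(18,18)=1
t=19: f(19,-3)=25194 f(19,-1)=65246 f(19,1)=80750 f(19,3)=71706 f(19,5)=49419 f(19,7)=26961 f(19,9)=11609 f(19,11)=3875 f(19,13)=969 f(19,15)=171 f(19,17)=19 f(19,19)=1
Σ_s f(19,s) = 335920
P = 335920/524288 = 20995/32768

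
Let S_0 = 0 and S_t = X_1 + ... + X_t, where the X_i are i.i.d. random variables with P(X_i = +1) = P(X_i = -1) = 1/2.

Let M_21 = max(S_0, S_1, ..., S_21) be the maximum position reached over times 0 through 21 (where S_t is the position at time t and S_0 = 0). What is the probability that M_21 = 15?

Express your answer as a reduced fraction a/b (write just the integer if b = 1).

Answer: 665/1048576

Derivation:
Let M_21 = max(S_0,...,S_21). Use the reflection principle: for j ≥ 1, #{paths with M_21 ≥ j} = #{S_21 ≥ j} + #{S_21 ≥ j+1}.
By reflection, #{M_21 ≥ 15} = #{S_21 ≥ 15} + #{S_21 ≥ 16} = 1562 + 232 = 1794.
#{M_21 ≥ 16} = #{S_21 ≥ 16} + #{S_21 ≥ 17} = 232 + 232 = 464.
#{M_21 = 15} = 1794 - 464 = 1330.
P(M_21 = 15) = 1330/2097152 = 665/1048576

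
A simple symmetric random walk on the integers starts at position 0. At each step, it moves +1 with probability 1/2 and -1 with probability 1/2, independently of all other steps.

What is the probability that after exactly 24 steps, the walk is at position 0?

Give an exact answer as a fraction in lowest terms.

To return to 0 after 24 steps: need exactly 12 steps of +1 and 12 of -1.
Favorable paths: C(24,12) = 2704156
Total paths: 2^24 = 16777216
P = 2704156/16777216 = 676039/4194304

Answer: 676039/4194304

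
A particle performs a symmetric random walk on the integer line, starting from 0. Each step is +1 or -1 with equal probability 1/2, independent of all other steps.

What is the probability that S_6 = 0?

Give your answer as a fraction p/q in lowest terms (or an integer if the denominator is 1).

To return to 0 after 6 steps: need exactly 3 steps of +1 and 3 of -1.
Favorable paths: C(6,3) = 20
Total paths: 2^6 = 64
P = 20/64 = 5/16

Answer: 5/16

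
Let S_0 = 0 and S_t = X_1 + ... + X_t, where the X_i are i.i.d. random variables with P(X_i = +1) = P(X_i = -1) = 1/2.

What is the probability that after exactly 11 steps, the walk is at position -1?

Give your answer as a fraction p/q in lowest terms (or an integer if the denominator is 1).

Answer: 231/1024

Derivation:
To reach position -1 after 11 steps: need 5 steps of +1 and 6 of -1.
Favorable paths: C(11,5) = 462
Total paths: 2^11 = 2048
P = 462/2048 = 231/1024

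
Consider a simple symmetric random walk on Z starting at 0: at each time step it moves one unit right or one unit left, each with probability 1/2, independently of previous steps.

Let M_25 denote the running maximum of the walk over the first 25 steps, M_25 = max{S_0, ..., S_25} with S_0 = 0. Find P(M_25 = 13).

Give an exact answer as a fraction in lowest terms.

Let M_25 = max(S_0,...,S_25). Use the reflection principle: for j ≥ 1, #{paths with M_25 ≥ j} = #{S_25 ≥ j} + #{S_25 ≥ j+1}.
By reflection, #{M_25 ≥ 13} = #{S_25 ≥ 13} + #{S_25 ≥ 14} = 245506 + 68406 = 313912.
#{M_25 ≥ 14} = #{S_25 ≥ 14} + #{S_25 ≥ 15} = 68406 + 68406 = 136812.
#{M_25 = 13} = 313912 - 136812 = 177100.
P(M_25 = 13) = 177100/33554432 = 44275/8388608

Answer: 44275/8388608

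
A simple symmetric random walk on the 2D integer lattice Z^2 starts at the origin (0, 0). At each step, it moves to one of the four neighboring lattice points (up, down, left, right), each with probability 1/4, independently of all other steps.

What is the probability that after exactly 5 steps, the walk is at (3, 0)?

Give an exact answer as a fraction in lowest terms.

Answer: 25/1024

Derivation:
Let h be the number of horizontal steps (so 5-h are vertical). To end at (3,0) need (h+3)/2 right-steps and ((5-h)+0)/2 up-steps.
Sum over h with 3 ≤ h ≤ 5, h ≡ 1 (mod 2), 5-h ≡ 0 (mod 2):
h=3: C(5,3)·C(3,3)·C(2,1) = 10·1·2 = 20
h=5: C(5,5)·C(5,4)·C(0,0) = 1·5·1 = 5
Total favorable: 25
Total paths: 4^5 = 1024
P = 25/1024 = 25/1024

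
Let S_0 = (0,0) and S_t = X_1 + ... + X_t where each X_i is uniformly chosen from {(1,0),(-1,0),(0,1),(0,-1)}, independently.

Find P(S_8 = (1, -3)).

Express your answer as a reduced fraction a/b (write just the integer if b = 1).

Let h be the number of horizontal steps (so 8-h are vertical). To end at (1,-3) need (h+1)/2 right-steps and ((8-h)-3)/2 up-steps.
Sum over h with 1 ≤ h ≤ 5, h ≡ 1 (mod 2), 8-h ≡ 1 (mod 2):
h=1: C(8,1)·C(1,1)·C(7,2) = 8·1·21 = 168
h=3: C(8,3)·C(3,2)·C(5,1) = 56·3·5 = 840
h=5: C(8,5)·C(5,3)·C(3,0) = 56·10·1 = 560
Total favorable: 1568
Total paths: 4^8 = 65536
P = 1568/65536 = 49/2048

Answer: 49/2048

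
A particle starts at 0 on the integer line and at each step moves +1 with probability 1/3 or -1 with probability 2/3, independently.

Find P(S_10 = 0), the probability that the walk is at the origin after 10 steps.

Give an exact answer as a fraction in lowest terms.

Answer: 896/6561

Derivation:
To be at 0 after 10 steps: need exactly 5 steps of +1 and 5 of -1.
Number of such sequences: C(10,5) = 252
Each has probability (1/3)^5 · (2/3)^5 = 32/59049
P = 252 · 32/59049 = 896/6561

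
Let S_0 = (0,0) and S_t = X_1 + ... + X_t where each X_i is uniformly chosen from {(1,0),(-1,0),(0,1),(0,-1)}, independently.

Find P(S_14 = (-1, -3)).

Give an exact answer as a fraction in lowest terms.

Answer: 3006003/134217728

Derivation:
Let h be the number of horizontal steps (so 14-h are vertical). To end at (-1,-3) need (h-1)/2 right-steps and ((14-h)-3)/2 up-steps.
Sum over h with 1 ≤ h ≤ 11, h ≡ 1 (mod 2), 14-h ≡ 1 (mod 2):
h=1: C(14,1)·C(1,0)·C(13,5) = 14·1·1287 = 18018
h=3: C(14,3)·C(3,1)·C(11,4) = 364·3·330 = 360360
h=5: C(14,5)·C(5,2)·C(9,3) = 2002·10·84 = 1681680
h=7: C(14,7)·C(7,3)·C(7,2) = 3432·35·21 = 2522520
h=9: C(14,9)·C(9,4)·C(5,1) = 2002·126·5 = 1261260
h=11: C(14,11)·C(11,5)·C(3,0) = 364·462·1 = 168168
Total favorable: 6012006
Total paths: 4^14 = 268435456
P = 6012006/268435456 = 3006003/134217728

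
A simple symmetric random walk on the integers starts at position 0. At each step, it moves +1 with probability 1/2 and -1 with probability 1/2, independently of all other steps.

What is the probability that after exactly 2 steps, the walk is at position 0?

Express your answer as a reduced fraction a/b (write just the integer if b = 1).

To return to 0 after 2 steps: need exactly 1 step of +1 and 1 of -1.
Favorable paths: C(2,1) = 2
Total paths: 2^2 = 4
P = 2/4 = 1/2

Answer: 1/2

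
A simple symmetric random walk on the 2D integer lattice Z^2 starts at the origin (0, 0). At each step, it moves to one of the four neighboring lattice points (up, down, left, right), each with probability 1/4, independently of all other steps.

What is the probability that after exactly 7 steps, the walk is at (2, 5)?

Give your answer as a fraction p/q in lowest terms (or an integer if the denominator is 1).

Answer: 21/16384

Derivation:
Let h be the number of horizontal steps (so 7-h are vertical). To end at (2,5) need (h+2)/2 right-steps and ((7-h)+5)/2 up-steps.
Sum over h with 2 ≤ h ≤ 2, h ≡ 0 (mod 2), 7-h ≡ 1 (mod 2):
h=2: C(7,2)·C(2,2)·C(5,5) = 21·1·1 = 21
Total favorable: 21
Total paths: 4^7 = 16384
P = 21/16384 = 21/16384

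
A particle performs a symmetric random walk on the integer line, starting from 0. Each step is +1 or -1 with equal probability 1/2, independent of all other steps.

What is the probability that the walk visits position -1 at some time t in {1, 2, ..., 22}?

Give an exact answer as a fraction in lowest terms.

Count via complement. Let g(t,s) = #length-t paths at position s with S_1..S_t all ≠ -1.
g(t,s) = g(t-1,s-1) + g(t-1,s+1) for s ≠ -1; g(t,-1) = 0.
t=0: g(0,0)=1
t=1: g(1,1)=1
t=2: g(2,0)=1 g(2,2)=1
t=3: g(3,1)=2 g(3,3)=1
t=4: g(4,0)=2 g(4,2)=3 g(4,4)=1
t=5: g(5,1)=5 g(5,3)=4 g(5,5)=1
t=6: g(6,0)=5 g(6,2)=9 g(6,4)=5 g(6,6)=1
t=7: g(7,1)=14 g(7,3)=14 g(7,5)=6 g(7,7)=1
t=8: g(8,0)=14 g(8,2)=28 g(8,4)=20 g(8,6)=7 g(8,8)=1
t=9: g(9,1)=42 g(9,3)=48 g(9,5)=27 g(9,7)=8 g(9,9)=1
t=10: g(10,0)=42 g(10,2)=90 g(10,4)=75 g(10,6)=35 g(10,8)=9 g(10,10)=1
t=11: g(11,1)=132 g(11,3)=165 g(11,5)=110 g(11,7)=44 g(11,9)=10 g(11,11)=1
t=12: g(12,0)=132 g(12,2)=297 g(12,4)=275 g(12,6)=154 g(12,8)=54 g(12,10)=11 g(12,12)=1
t=13: g(13,1)=429 g(13,3)=572 g(13,5)=429 g(13,7)=208 g(13,9)=65 g(13,11)=12 g(13,13)=1
t=14: g(14,0)=429 g(14,2)=1001 g(14,4)=1001 g(14,6)=637 g(14,8)=273 g(14,10)=77 g(14,12)=13 g(14,14)=1
t=15: g(15,1)=1430 g(15,3)=2002 g(15,5)=1638 g(15,7)=910 g(15,9)=350 g(15,11)=90 g(15,13)=14 g(15,15)=1
t=16: g(16,0)=1430 g(16,2)=3432 g(16,4)=3640 g(16,6)=2548 g(16,8)=1260 g(16,10)=440 g(16,12)=104 g(16,14)=15 g(16,16)=1
t=17: g(17,1)=4862 g(17,3)=7072 g(17,5)=6188 g(17,7)=3808 g(17,9)=1700 g(17,11)=544 g(17,13)=119 g(17,15)=16 g(17,17)=1
t=18: g(18,0)=4862 g(18,2)=11934 g(18,4)=13260 g(18,6)=9996 g(18,8)=5508 g(18,10)=2244 g(18,12)=663 g(18,14)=135 g(18,16)=17 g(18,18)=1
t=19: g(19,1)=16796 g(19,3)=25194 g(19,5)=23256 g(19,7)=15504 g(19,9)=7752 g(19,11)=2907 g(19,13)=798 g(19,15)=152 g(19,17)=18 g(19,19)=1
t=20: g(20,0)=16796 g(20,2)=41990 g(20,4)=48450 g(20,6)=38760 g(20,8)=23256 g(20,10)=10659 g(20,12)=3705 g(20,14)=950 g(20,16)=170 g(20,18)=19 g(20,20)=1
t=21: g(21,1)=58786 g(21,3)=90440 g(21,5)=87210 g(21,7)=62016 g(21,9)=33915 g(21,11)=14364 g(21,13)=4655 g(21,15)=1120 g(21,17)=189 g(21,19)=20 g(21,21)=1
t=22: g(22,0)=58786 g(22,2)=149226 g(22,4)=177650 g(22,6)=149226 g(22,8)=95931 g(22,10)=48279 g(22,12)=19019 g(22,14)=5775 g(22,16)=1309 g(22,18)=209 g(22,20)=21 g(22,22)=1
Paths never hitting -1: Σ_s g(22,s) = 705432
Paths hitting -1: 2^22 - 705432 = 3488872
P = 3488872/4194304 = 436109/524288

Answer: 436109/524288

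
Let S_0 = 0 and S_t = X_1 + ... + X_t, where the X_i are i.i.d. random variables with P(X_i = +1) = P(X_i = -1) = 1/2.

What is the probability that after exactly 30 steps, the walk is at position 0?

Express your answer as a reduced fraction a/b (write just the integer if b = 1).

Answer: 9694845/67108864

Derivation:
To return to 0 after 30 steps: need exactly 15 steps of +1 and 15 of -1.
Favorable paths: C(30,15) = 155117520
Total paths: 2^30 = 1073741824
P = 155117520/1073741824 = 9694845/67108864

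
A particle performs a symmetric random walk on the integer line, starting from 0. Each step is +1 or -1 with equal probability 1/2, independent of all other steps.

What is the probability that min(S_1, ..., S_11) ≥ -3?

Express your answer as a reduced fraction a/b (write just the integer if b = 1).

Let f(t,s) = #length-t paths at position s with S_1..S_t all ≥ -3.
f(t,s) = f(t-1,s-1) + f(t-1,s+1) for s ≥ -3; f(t,s) = 0 for s < -3.
t=0: f(0,0)=1
t=1: f(1,-1)=1 f(1,1)=1
t=2: f(2,-2)=1 f(2,0)=2 f(2,2)=1
t=3: f(3,-3)=1 f(3,-1)=3 f(3,1)=3 f(3,3)=1
t=4: f(4,-2)=4 f(4,0)=6 f(4,2)=4 f(4,4)=1
t=5: f(5,-3)=4 f(5,-1)=10 f(5,1)=10 f(5,3)=5 f(5,5)=1
t=6: f(6,-2)=14 f(6,0)=20 f(6,2)=15 f(6,4)=6 f(6,6)=1
t=7: f(7,-3)=14 f(7,-1)=34 f(7,1)=35 f(7,3)=21 f(7,5)=7 f(7,7)=1
t=8: f(8,-2)=48 f(8,0)=69 f(8,2)=56 f(8,4)=28 f(8,6)=8 f(8,8)=1
t=9: f(9,-3)=48 f(9,-1)=117 f(9,1)=125 f(9,3)=84 f(9,5)=36 f(9,7)=9 f(9,9)=1
t=10: f(10,-2)=165 f(10,0)=242 f(10,2)=209 f(10,4)=120 f(10,6)=45 f(10,8)=10 f(10,10)=1
t=11: f(11,-3)=165 f(11,-1)=407 f(11,1)=451 f(11,3)=329 f(11,5)=165 f(11,7)=55 f(11,9)=11 f(11,11)=1
Σ_s f(11,s) = 1584
P = 1584/2048 = 99/128

Answer: 99/128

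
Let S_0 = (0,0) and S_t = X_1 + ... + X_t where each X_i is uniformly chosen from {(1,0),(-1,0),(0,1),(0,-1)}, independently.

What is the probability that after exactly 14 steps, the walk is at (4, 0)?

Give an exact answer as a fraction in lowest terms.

Let h be the number of horizontal steps (so 14-h are vertical). To end at (4,0) need (h+4)/2 right-steps and ((14-h)+0)/2 up-steps.
Sum over h with 4 ≤ h ≤ 14, h ≡ 0 (mod 2), 14-h ≡ 0 (mod 2):
h=4: C(14,4)·C(4,4)·C(10,5) = 1001·1·252 = 252252
h=6: C(14,6)·C(6,5)·C(8,4) = 3003·6·70 = 1261260
h=8: C(14,8)·C(8,6)·C(6,3) = 3003·28·20 = 1681680
h=10: C(14,10)·C(10,7)·C(4,2) = 1001·120·6 = 720720
h=12: C(14,12)·C(12,8)·C(2,1) = 91·495·2 = 90090
h=14: C(14,14)·C(14,9)·C(0,0) = 1·2002·1 = 2002
Total favorable: 4008004
Total paths: 4^14 = 268435456
P = 4008004/268435456 = 1002001/67108864

Answer: 1002001/67108864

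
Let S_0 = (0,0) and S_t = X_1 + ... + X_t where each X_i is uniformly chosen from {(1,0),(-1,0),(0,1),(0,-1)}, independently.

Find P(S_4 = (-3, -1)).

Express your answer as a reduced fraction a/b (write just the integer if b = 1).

Let h be the number of horizontal steps (so 4-h are vertical). To end at (-3,-1) need (h-3)/2 right-steps and ((4-h)-1)/2 up-steps.
Sum over h with 3 ≤ h ≤ 3, h ≡ 1 (mod 2), 4-h ≡ 1 (mod 2):
h=3: C(4,3)·C(3,0)·C(1,0) = 4·1·1 = 4
Total favorable: 4
Total paths: 4^4 = 256
P = 4/256 = 1/64

Answer: 1/64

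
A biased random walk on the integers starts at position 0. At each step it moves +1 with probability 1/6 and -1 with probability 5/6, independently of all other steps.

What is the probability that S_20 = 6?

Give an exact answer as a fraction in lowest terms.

To reach position 6 after 20 steps: need 13 steps of +1 and 7 steps of -1.
Number of such sequences: C(20,13) = 77520
Each has probability (1/6)^13 · (5/6)^7 = 78125/3656158440062976
P = 77520 · 78125/3656158440062976 = 126171875/76169967501312

Answer: 126171875/76169967501312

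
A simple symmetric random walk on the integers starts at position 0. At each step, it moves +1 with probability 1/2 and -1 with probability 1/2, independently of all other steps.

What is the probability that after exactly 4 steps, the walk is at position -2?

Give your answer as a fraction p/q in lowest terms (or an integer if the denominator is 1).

Answer: 1/4

Derivation:
To reach position -2 after 4 steps: need 1 step of +1 and 3 of -1.
Favorable paths: C(4,1) = 4
Total paths: 2^4 = 16
P = 4/16 = 1/4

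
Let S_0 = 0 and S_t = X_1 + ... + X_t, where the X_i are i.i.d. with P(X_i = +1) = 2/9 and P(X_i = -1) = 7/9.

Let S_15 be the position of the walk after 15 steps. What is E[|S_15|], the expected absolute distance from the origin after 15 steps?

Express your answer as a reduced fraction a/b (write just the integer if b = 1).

Answer: 21245740107755/2541865828329

Derivation:
S_15 takes values m ≡ 1 (mod 2) with |m| ≤ 15; P(S_15=m) = C(15,(15+m)/2) · (2/9)^((15+m)/2) · (7/9)^((15-m)/2).
Distribution: P(S=-15)=4747561509943/205891132094649, P(S=-13)=6782230728490/68630377364883, P(S=-11)=13564461456980/68630377364883, P(S=-9)=50382285411640/205891132094649, P(S=-7)=14394938689040/68630377364883, P(S=-5)=9048247175968/68630377364883, P(S=-3)=12926067394240/205891132094649, P(S=-1)=527594587520/22876792454961, P(S=1)=150741310720/22876792454961, P(S=3)=301482621440/205891132094649, P(S=5)=17227578368/68630377364883, P(S=7)=2237347840/68630377364883, P(S=9)=639242240/205891132094649, P(S=11)=14049280/68630377364883, P(S=13)=573440/68630377364883, P(S=15)=32768/205891132094649
E[|S_15|] = Σ_m |m|·P(S_15=m) = 21245740107755/2541865828329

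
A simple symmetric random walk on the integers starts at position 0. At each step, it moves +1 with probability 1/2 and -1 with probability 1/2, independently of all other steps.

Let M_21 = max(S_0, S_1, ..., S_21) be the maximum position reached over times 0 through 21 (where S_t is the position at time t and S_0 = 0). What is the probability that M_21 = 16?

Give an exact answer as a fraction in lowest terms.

Answer: 105/1048576

Derivation:
Let M_21 = max(S_0,...,S_21). Use the reflection principle: for j ≥ 1, #{paths with M_21 ≥ j} = #{S_21 ≥ j} + #{S_21 ≥ j+1}.
By reflection, #{M_21 ≥ 16} = #{S_21 ≥ 16} + #{S_21 ≥ 17} = 232 + 232 = 464.
#{M_21 ≥ 17} = #{S_21 ≥ 17} + #{S_21 ≥ 18} = 232 + 22 = 254.
#{M_21 = 16} = 464 - 254 = 210.
P(M_21 = 16) = 210/2097152 = 105/1048576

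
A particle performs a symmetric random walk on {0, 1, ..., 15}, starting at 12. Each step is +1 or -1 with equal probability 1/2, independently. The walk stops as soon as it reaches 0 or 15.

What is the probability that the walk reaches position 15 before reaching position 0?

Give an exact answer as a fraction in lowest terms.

Symmetric walk (p = 1/2): the harmonic-function argument gives P(hit 15 before 0 | start at 12) = a/N.
P = 12/15 = 4/5

Answer: 4/5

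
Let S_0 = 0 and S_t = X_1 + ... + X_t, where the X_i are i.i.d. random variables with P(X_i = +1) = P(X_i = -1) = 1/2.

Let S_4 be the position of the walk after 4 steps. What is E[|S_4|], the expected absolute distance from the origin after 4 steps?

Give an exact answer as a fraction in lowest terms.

Answer: 3/2

Derivation:
S_4 takes values m ≡ 0 (mod 2) with |m| ≤ 4; P(S_4=m) = C(4,(4+m)/2)/2^4.
Total paths: 2^4 = 16
Distribution: P(S=-4)=1/16, P(S=-2)=4/16, P(S=0)=6/16, P(S=2)=4/16, P(S=4)=1/16
E[|S_4|] = Σ_m |m|·P(S_4=m) = 24/16 = 3/2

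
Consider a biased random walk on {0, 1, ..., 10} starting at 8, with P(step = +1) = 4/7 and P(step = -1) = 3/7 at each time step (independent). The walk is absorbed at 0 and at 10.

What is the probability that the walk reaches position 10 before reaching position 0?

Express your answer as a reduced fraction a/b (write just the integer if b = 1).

Answer: 134800/141361

Derivation:
Biased walk: p = 4/7, q = 3/7, r = q/p = 3/4
Gambler's ruin: P(hit 10 before 0 | start at 8) = (1 - r^a)/(1 - r^N)
r^8 = 6561/65536; r^10 = 59049/1048576
P = (1 - 6561/65536) / (1 - 59049/1048576) = 58975/65536 / 989527/1048576 = 134800/141361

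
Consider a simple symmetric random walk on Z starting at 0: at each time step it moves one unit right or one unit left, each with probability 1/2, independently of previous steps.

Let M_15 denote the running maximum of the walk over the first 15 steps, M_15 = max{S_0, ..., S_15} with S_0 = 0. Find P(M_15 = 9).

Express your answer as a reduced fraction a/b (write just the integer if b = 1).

Answer: 455/32768

Derivation:
Let M_15 = max(S_0,...,S_15). Use the reflection principle: for j ≥ 1, #{paths with M_15 ≥ j} = #{S_15 ≥ j} + #{S_15 ≥ j+1}.
By reflection, #{M_15 ≥ 9} = #{S_15 ≥ 9} + #{S_15 ≥ 10} = 576 + 121 = 697.
#{M_15 ≥ 10} = #{S_15 ≥ 10} + #{S_15 ≥ 11} = 121 + 121 = 242.
#{M_15 = 9} = 697 - 242 = 455.
P(M_15 = 9) = 455/32768 = 455/32768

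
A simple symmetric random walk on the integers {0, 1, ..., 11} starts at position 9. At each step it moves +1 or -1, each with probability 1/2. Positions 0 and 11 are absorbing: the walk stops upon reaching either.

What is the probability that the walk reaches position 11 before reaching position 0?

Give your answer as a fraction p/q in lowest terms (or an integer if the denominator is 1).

Answer: 9/11

Derivation:
Symmetric walk (p = 1/2): the harmonic-function argument gives P(hit 11 before 0 | start at 9) = a/N.
P = 9/11 = 9/11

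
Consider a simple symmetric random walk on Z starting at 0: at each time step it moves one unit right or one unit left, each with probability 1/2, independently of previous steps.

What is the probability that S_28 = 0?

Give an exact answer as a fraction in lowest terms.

To return to 0 after 28 steps: need exactly 14 steps of +1 and 14 of -1.
Favorable paths: C(28,14) = 40116600
Total paths: 2^28 = 268435456
P = 40116600/268435456 = 5014575/33554432

Answer: 5014575/33554432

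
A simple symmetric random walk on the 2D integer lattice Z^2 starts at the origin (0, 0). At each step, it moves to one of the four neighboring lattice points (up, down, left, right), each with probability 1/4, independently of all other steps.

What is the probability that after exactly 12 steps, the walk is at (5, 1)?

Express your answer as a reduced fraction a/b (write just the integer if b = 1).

Answer: 27225/4194304

Derivation:
Let h be the number of horizontal steps (so 12-h are vertical). To end at (5,1) need (h+5)/2 right-steps and ((12-h)+1)/2 up-steps.
Sum over h with 5 ≤ h ≤ 11, h ≡ 1 (mod 2), 12-h ≡ 1 (mod 2):
h=5: C(12,5)·C(5,5)·C(7,4) = 792·1·35 = 27720
h=7: C(12,7)·C(7,6)·C(5,3) = 792·7·10 = 55440
h=9: C(12,9)·C(9,7)·C(3,2) = 220·36·3 = 23760
h=11: C(12,11)·C(11,8)·C(1,1) = 12·165·1 = 1980
Total favorable: 108900
Total paths: 4^12 = 16777216
P = 108900/16777216 = 27225/4194304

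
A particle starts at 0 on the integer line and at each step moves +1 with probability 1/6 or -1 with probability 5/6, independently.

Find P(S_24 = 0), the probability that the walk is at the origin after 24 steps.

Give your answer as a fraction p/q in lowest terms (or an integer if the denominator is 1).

To be at 0 after 24 steps: need exactly 12 steps of +1 and 12 of -1.
Number of such sequences: C(24,12) = 2704156
Each has probability (1/6)^12 · (5/6)^12 = 244140625/4738381338321616896
P = 2704156 · 244140625/4738381338321616896 = 165048583984375/1184595334580404224

Answer: 165048583984375/1184595334580404224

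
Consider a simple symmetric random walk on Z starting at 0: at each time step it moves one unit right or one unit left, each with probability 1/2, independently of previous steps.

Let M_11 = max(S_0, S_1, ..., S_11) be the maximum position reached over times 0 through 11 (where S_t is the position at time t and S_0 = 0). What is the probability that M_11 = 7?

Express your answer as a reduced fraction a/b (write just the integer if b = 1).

Answer: 55/2048

Derivation:
Let M_11 = max(S_0,...,S_11). Use the reflection principle: for j ≥ 1, #{paths with M_11 ≥ j} = #{S_11 ≥ j} + #{S_11 ≥ j+1}.
By reflection, #{M_11 ≥ 7} = #{S_11 ≥ 7} + #{S_11 ≥ 8} = 67 + 12 = 79.
#{M_11 ≥ 8} = #{S_11 ≥ 8} + #{S_11 ≥ 9} = 12 + 12 = 24.
#{M_11 = 7} = 79 - 24 = 55.
P(M_11 = 7) = 55/2048 = 55/2048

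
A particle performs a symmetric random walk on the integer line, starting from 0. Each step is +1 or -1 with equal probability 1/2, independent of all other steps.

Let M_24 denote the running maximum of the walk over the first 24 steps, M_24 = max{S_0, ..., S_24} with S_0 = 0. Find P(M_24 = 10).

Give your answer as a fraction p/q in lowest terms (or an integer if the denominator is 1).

Let M_24 = max(S_0,...,S_24). Use the reflection principle: for j ≥ 1, #{paths with M_24 ≥ j} = #{S_24 ≥ j} + #{S_24 ≥ j+1}.
By reflection, #{M_24 ≥ 10} = #{S_24 ≥ 10} + #{S_24 ≥ 11} = 536155 + 190051 = 726206.
#{M_24 ≥ 11} = #{S_24 ≥ 11} + #{S_24 ≥ 12} = 190051 + 190051 = 380102.
#{M_24 = 10} = 726206 - 380102 = 346104.
P(M_24 = 10) = 346104/16777216 = 43263/2097152

Answer: 43263/2097152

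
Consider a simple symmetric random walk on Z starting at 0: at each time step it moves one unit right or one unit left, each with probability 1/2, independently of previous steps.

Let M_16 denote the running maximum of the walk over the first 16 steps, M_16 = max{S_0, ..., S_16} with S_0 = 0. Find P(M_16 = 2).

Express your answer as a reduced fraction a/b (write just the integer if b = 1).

Answer: 715/4096

Derivation:
Let M_16 = max(S_0,...,S_16). Use the reflection principle: for j ≥ 1, #{paths with M_16 ≥ j} = #{S_16 ≥ j} + #{S_16 ≥ j+1}.
By reflection, #{M_16 ≥ 2} = #{S_16 ≥ 2} + #{S_16 ≥ 3} = 26333 + 14893 = 41226.
#{M_16 ≥ 3} = #{S_16 ≥ 3} + #{S_16 ≥ 4} = 14893 + 14893 = 29786.
#{M_16 = 2} = 41226 - 29786 = 11440.
P(M_16 = 2) = 11440/65536 = 715/4096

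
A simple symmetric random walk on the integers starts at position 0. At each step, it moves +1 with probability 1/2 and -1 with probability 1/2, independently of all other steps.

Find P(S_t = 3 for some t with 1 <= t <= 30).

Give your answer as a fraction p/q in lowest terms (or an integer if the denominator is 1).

Answer: 313889477/536870912

Derivation:
Count via complement. Let g(t,s) = #length-t paths at position s with S_1..S_t all ≠ 3.
g(t,s) = g(t-1,s-1) + g(t-1,s+1) for s ≠ 3; g(t,3) = 0.
t=0: g(0,0)=1
t=1: g(1,-1)=1 g(1,1)=1
t=2: g(2,-2)=1 g(2,0)=2 g(2,2)=1
t=3: g(3,-3)=1 g(3,-1)=3 g(3,1)=3
t=4: g(4,-4)=1 g(4,-2)=4 g(4,0)=6 g(4,2)=3
t=5: g(5,-5)=1 g(5,-3)=5 g(5,-1)=10 g(5,1)=9
t=6: g(6,-6)=1 g(6,-4)=6 g(6,-2)=15 g(6,0)=19 g(6,2)=9
t=7: g(7,-7)=1 g(7,-5)=7 g(7,-3)=21 g(7,-1)=34 g(7,1)=28
t=8: g(8,-8)=1 g(8,-6)=8 g(8,-4)=28 g(8,-2)=55 g(8,0)=62 g(8,2)=28
t=9: g(9,-9)=1 g(9,-7)=9 g(9,-5)=36 g(9,-3)=83 g(9,-1)=117 g(9,1)=90
t=10: g(10,-10)=1 g(10,-8)=10 g(10,-6)=45 g(10,-4)=119 g(10,-2)=200 g(10,0)=207 g(10,2)=90
t=11: g(11,-11)=1 g(11,-9)=11 g(11,-7)=55 g(11,-5)=164 g(11,-3)=319 g(11,-1)=407 g(11,1)=297
t=12: g(12,-12)=1 g(12,-10)=12 g(12,-8)=66 g(12,-6)=219 g(12,-4)=483 g(12,-2)=726 g(12,0)=704 g(12,2)=297
t=13: g(13,-13)=1 g(13,-11)=13 g(13,-9)=78 g(13,-7)=285 g(13,-5)=702 g(13,-3)=1209 g(13,-1)=1430 g(13,1)=1001
t=14: g(14,-14)=1 g(14,-12)=14 g(14,-10)=91 g(14,-8)=363 g(14,-6)=987 g(14,-4)=1911 g(14,-2)=2639 g(14,0)=2431 g(14,2)=1001
t=15: g(15,-15)=1 g(15,-13)=15 g(15,-11)=105 g(15,-9)=454 g(15,-7)=1350 g(15,-5)=2898 g(15,-3)=4550 g(15,-1)=5070 g(15,1)=3432
t=16: g(16,-16)=1 g(16,-14)=16 g(16,-12)=120 g(16,-10)=559 g(16,-8)=1804 g(16,-6)=4248 g(16,-4)=7448 g(16,-2)=9620 g(16,0)=8502 g(16,2)=3432
t=17: g(17,-17)=1 g(17,-15)=17 g(17,-13)=136 g(17,-11)=679 g(17,-9)=2363 g(17,-7)=6052 g(17,-5)=11696 g(17,-3)=17068 g(17,-1)=18122 g(17,1)=11934
t=18: g(18,-18)=1 g(18,-16)=18 g(18,-14)=153 g(18,-12)=815 g(18,-10)=3042 g(18,-8)=8415 g(18,-6)=17748 g(18,-4)=28764 g(18,-2)=35190 g(18,0)=30056 g(18,2)=11934
t=19: g(19,-19)=1 g(19,-17)=19 g(19,-15)=171 g(19,-13)=968 g(19,-11)=3857 g(19,-9)=11457 g(19,-7)=26163 g(19,-5)=46512 g(19,-3)=63954 g(19,-1)=65246 g(19,1)=41990
t=20: g(20,-20)=1 g(20,-18)=20 g(20,-16)=190 g(20,-14)=1139 g(20,-12)=4825 g(20,-10)=15314 g(20,-8)=37620 g(20,-6)=72675 g(20,-4)=110466 g(20,-2)=129200 g(20,0)=107236 g(20,2)=41990
t=21: g(21,-21)=1 g(21,-19)=21 g(21,-17)=210 g(21,-15)=1329 g(21,-13)=5964 g(21,-11)=20139 g(21,-9)=52934 g(21,-7)=110295 g(21,-5)=183141 g(21,-3)=239666 g(21,-1)=236436 g(21,1)=149226
t=22: g(22,-22)=1 g(22,-20)=22 g(22,-18)=231 g(22,-16)=1539 g(22,-14)=7293 g(22,-12)=26103 g(22,-10)=73073 g(22,-8)=163229 g(22,-6)=293436 g(22,-4)=422807 g(22,-2)=476102 g(22,0)=385662 g(22,2)=149226
t=23: g(23,-23)=1 g(23,-21)=23 g(23,-19)=253 g(23,-17)=1770 g(23,-15)=8832 g(23,-13)=33396 g(23,-11)=99176 g(23,-9)=236302 g(23,-7)=456665 g(23,-5)=716243 g(23,-3)=898909 g(23,-1)=861764 g(23,1)=534888
t=24: g(24,-24)=1 g(24,-22)=24 g(24,-20)=276 g(24,-18)=2023 g(24,-16)=10602 g(24,-14)=42228 g(24,-12)=132572 g(24,-10)=335478 g(24,-8)=692967 g(24,-6)=1172908 g(24,-4)=1615152 g(24,-2)=1760673 g(24,0)=1396652 g(24,2)=534888
t=25: g(25,-25)=1 g(25,-23)=25 g(25,-21)=300 g(25,-19)=2299 g(25,-17)=12625 g(25,-15)=52830 g(25,-13)=174800 g(25,-11)=468050 g(25,-9)=1028445 g(25,-7)=1865875 g(25,-5)=2788060 g(25,-3)=3375825 g(25,-1)=3157325 g(25,1)=1931540
t=26: g(26,-26)=1 g(26,-24)=26 g(26,-22)=325 g(26,-20)=2599 g(26,-18)=14924 g(26,-16)=65455 g(26,-14)=227630 g(26,-12)=642850 g(26,-10)=1496495 g(26,-8)=2894320 g(26,-6)=4653935 g(26,-4)=6163885 g(26,-2)=6533150 g(26,0)=5088865 g(26,2)=1931540
t=27: g(27,-27)=1 g(27,-25)=27 g(27,-23)=351 g(27,-21)=2924 g(27,-19)=17523 g(27,-17)=80379 g(27,-15)=293085 g(27,-13)=870480 g(27,-11)=2139345 g(27,-9)=4390815 g(27,-7)=7548255 g(27,-5)=10817820 g(27,-3)=12697035 g(27,-1)=11622015 g(27,1)=7020405
t=28: g(28,-28)=1 g(28,-26)=28 g(28,-24)=378 g(28,-22)=3275 g(28,-20)=20447 g(28,-18)=97902 g(28,-16)=373464 g(28,-14)=1163565 g(28,-12)=3009825 g(28,-10)=6530160 g(28,-8)=11939070 g(28,-6)=18366075 g(28,-4)=23514855 g(28,-2)=24319050 g(28,0)=18642420 g(28,2)=7020405
t=29: g(29,-29)=1 g(29,-27)=29 g(29,-25)=406 g(29,-23)=3653 g(29,-21)=23722 g(29,-19)=118349 g(29,-17)=471366 g(29,-15)=1537029 g(29,-13)=4173390 g(29,-11)=9539985 g(29,-9)=18469230 g(29,-7)=30305145 g(29,-5)=41880930 g(29,-3)=47833905 g(29,-1)=42961470 g(29,1)=25662825
t=30: g(30,-30)=1 g(30,-28)=30 g(30,-26)=435 g(30,-24)=4059 g(30,-22)=27375 g(30,-20)=142071 g(30,-18)=589715 g(30,-16)=2008395 g(30,-14)=5710419 g(30,-12)=13713375 g(30,-10)=28009215 g(30,-8)=48774375 g(30,-6)=72186075 g(30,-4)=89714835 g(30,-2)=90795375 g(30,0)=68624295 g(30,2)=25662825
Paths never hitting 3: Σ_s g(30,s) = 445962870
Paths hitting 3: 2^30 - 445962870 = 627778954
P = 627778954/1073741824 = 313889477/536870912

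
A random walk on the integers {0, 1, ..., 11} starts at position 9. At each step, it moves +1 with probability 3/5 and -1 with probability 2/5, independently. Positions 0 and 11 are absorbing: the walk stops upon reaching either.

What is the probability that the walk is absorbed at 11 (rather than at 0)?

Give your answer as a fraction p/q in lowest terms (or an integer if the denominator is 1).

Answer: 172539/175099

Derivation:
Biased walk: p = 3/5, q = 2/5, r = q/p = 2/3
Gambler's ruin: P(hit 11 before 0 | start at 9) = (1 - r^a)/(1 - r^N)
r^9 = 512/19683; r^11 = 2048/177147
P = (1 - 512/19683) / (1 - 2048/177147) = 19171/19683 / 175099/177147 = 172539/175099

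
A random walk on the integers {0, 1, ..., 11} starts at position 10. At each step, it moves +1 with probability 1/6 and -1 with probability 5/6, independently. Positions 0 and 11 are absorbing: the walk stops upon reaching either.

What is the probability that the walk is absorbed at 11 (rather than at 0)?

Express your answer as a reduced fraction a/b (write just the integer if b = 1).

Answer: 2441406/12207031

Derivation:
Biased walk: p = 1/6, q = 5/6, r = q/p = 5
Gambler's ruin: P(hit 11 before 0 | start at 10) = (1 - r^a)/(1 - r^N)
r^10 = 9765625; r^11 = 48828125
P = (1 - 9765625) / (1 - 48828125) = -9765624 / -48828124 = 2441406/12207031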